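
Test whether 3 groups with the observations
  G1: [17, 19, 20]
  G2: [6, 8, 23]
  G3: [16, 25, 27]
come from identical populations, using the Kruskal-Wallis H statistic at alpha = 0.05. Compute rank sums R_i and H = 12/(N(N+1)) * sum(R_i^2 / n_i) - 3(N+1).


Step 1: Combine all N = 9 observations and assign midranks.
sorted (value, group, rank): (6,G2,1), (8,G2,2), (16,G3,3), (17,G1,4), (19,G1,5), (20,G1,6), (23,G2,7), (25,G3,8), (27,G3,9)
Step 2: Sum ranks within each group.
R_1 = 15 (n_1 = 3)
R_2 = 10 (n_2 = 3)
R_3 = 20 (n_3 = 3)
Step 3: H = 12/(N(N+1)) * sum(R_i^2/n_i) - 3(N+1)
     = 12/(9*10) * (15^2/3 + 10^2/3 + 20^2/3) - 3*10
     = 0.133333 * 241.667 - 30
     = 2.222222.
Step 4: No ties, so H is used without correction.
Step 5: Under H0, H ~ chi^2(2); p-value = 0.329193.
Step 6: alpha = 0.05. fail to reject H0.

H = 2.2222, df = 2, p = 0.329193, fail to reject H0.


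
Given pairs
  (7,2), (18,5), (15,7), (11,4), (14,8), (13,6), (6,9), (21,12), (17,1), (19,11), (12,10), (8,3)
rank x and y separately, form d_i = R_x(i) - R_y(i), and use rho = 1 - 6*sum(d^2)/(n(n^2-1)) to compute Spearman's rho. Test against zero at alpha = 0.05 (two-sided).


Step 1: Rank x and y separately (midranks; no ties here).
rank(x): 7->2, 18->10, 15->8, 11->4, 14->7, 13->6, 6->1, 21->12, 17->9, 19->11, 12->5, 8->3
rank(y): 2->2, 5->5, 7->7, 4->4, 8->8, 6->6, 9->9, 12->12, 1->1, 11->11, 10->10, 3->3
Step 2: d_i = R_x(i) - R_y(i); compute d_i^2.
  (2-2)^2=0, (10-5)^2=25, (8-7)^2=1, (4-4)^2=0, (7-8)^2=1, (6-6)^2=0, (1-9)^2=64, (12-12)^2=0, (9-1)^2=64, (11-11)^2=0, (5-10)^2=25, (3-3)^2=0
sum(d^2) = 180.
Step 3: rho = 1 - 6*180 / (12*(12^2 - 1)) = 1 - 1080/1716 = 0.370629.
Step 4: Under H0, t = rho * sqrt((n-2)/(1-rho^2)) = 1.2619 ~ t(10).
Step 5: Two-sided p-value from the t-distribution with 10 df = 0.235621.
Step 6: alpha = 0.05. fail to reject H0.

rho = 0.3706, p = 0.235621, fail to reject H0 at alpha = 0.05.


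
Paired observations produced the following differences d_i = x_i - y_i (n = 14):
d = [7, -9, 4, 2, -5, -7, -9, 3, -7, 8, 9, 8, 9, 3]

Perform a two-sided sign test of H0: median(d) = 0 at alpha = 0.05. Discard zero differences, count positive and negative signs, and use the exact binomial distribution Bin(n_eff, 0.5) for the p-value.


Step 1: Discard zero differences. Original n = 14; n_eff = number of nonzero differences = 14.
Nonzero differences (with sign): +7, -9, +4, +2, -5, -7, -9, +3, -7, +8, +9, +8, +9, +3
Step 2: Count signs: positive = 9, negative = 5.
Step 3: Under H0: P(positive) = 0.5, so the number of positives S ~ Bin(14, 0.5).
Step 4: Two-sided exact p-value = sum of Bin(14,0.5) probabilities at or below the observed probability = 0.423950.
Step 5: alpha = 0.05. fail to reject H0.

n_eff = 14, pos = 9, neg = 5, p = 0.423950, fail to reject H0.


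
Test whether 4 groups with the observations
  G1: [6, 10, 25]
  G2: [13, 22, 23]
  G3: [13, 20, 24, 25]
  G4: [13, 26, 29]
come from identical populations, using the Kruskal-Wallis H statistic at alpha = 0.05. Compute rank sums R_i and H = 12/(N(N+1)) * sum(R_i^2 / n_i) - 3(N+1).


Step 1: Combine all N = 13 observations and assign midranks.
sorted (value, group, rank): (6,G1,1), (10,G1,2), (13,G2,4), (13,G3,4), (13,G4,4), (20,G3,6), (22,G2,7), (23,G2,8), (24,G3,9), (25,G1,10.5), (25,G3,10.5), (26,G4,12), (29,G4,13)
Step 2: Sum ranks within each group.
R_1 = 13.5 (n_1 = 3)
R_2 = 19 (n_2 = 3)
R_3 = 29.5 (n_3 = 4)
R_4 = 29 (n_4 = 3)
Step 3: H = 12/(N(N+1)) * sum(R_i^2/n_i) - 3(N+1)
     = 12/(13*14) * (13.5^2/3 + 19^2/3 + 29.5^2/4 + 29^2/3) - 3*14
     = 0.065934 * 678.979 - 42
     = 2.767857.
Step 4: Ties present; correction factor C = 1 - 30/(13^3 - 13) = 0.986264. Corrected H = 2.767857 / 0.986264 = 2.806407.
Step 5: Under H0, H ~ chi^2(3); p-value = 0.422446.
Step 6: alpha = 0.05. fail to reject H0.

H = 2.8064, df = 3, p = 0.422446, fail to reject H0.


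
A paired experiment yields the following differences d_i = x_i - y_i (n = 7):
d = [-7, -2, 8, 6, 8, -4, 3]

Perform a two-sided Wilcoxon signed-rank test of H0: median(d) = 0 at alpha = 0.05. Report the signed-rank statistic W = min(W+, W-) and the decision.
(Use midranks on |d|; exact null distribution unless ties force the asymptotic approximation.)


Step 1: Drop any zero differences (none here) and take |d_i|.
|d| = [7, 2, 8, 6, 8, 4, 3]
Step 2: Midrank |d_i| (ties get averaged ranks).
ranks: |7|->5, |2|->1, |8|->6.5, |6|->4, |8|->6.5, |4|->3, |3|->2
Step 3: Attach original signs; sum ranks with positive sign and with negative sign.
W+ = 6.5 + 4 + 6.5 + 2 = 19
W- = 5 + 1 + 3 = 9
(Check: W+ + W- = 28 should equal n(n+1)/2 = 28.)
Step 4: Test statistic W = min(W+, W-) = 9.
Step 5: Ties in |d|, so use the tie-corrected normal approximation.
        E[W] = n(n+1)/4 = 7*8/4 = 14.
        Tie groups: |d|=8 (t=2); sum(t^3 - t) = 6.
        Var[W] = n(n+1)(2n+1)/24 - sum(t^3-t)/48 = 840/24 - 6/48 = 34.875.
        z = (W - E[W]) / sqrt(Var[W]) = (9 - 14) / 5.9055 = -0.8467.
        Two-sided p = 2*Phi(z) = 0.397180.
Step 6: alpha = 0.05. fail to reject H0.

W+ = 19, W- = 9, W = min = 9, p = 0.397180, fail to reject H0.


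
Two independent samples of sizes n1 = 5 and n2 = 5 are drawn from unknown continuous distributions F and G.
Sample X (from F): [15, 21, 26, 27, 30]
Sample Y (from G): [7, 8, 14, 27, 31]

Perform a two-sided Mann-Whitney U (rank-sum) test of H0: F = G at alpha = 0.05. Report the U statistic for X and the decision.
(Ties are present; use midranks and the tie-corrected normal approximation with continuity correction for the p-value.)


Step 1: Combine and sort all 10 observations; assign midranks.
sorted (value, group): (7,Y), (8,Y), (14,Y), (15,X), (21,X), (26,X), (27,X), (27,Y), (30,X), (31,Y)
ranks: 7->1, 8->2, 14->3, 15->4, 21->5, 26->6, 27->7.5, 27->7.5, 30->9, 31->10
Step 2: Rank sum for X: R1 = 4 + 5 + 6 + 7.5 + 9 = 31.5.
Step 3: U_X = R1 - n1(n1+1)/2 = 31.5 - 5*6/2 = 31.5 - 15 = 16.5.
       U_Y = n1*n2 - U_X = 25 - 16.5 = 8.5.
Step 4: Ties are present, so use the tie-corrected normal approximation (with continuity correction) for the p-value.
Step 5: p-value = 0.463344; compare to alpha = 0.05. fail to reject H0.

U_X = 16.5, p = 0.463344, fail to reject H0 at alpha = 0.05.


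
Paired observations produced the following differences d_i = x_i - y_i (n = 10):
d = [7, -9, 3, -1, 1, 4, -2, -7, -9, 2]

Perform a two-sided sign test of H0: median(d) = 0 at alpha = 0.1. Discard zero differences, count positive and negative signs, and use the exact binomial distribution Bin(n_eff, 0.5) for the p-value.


Step 1: Discard zero differences. Original n = 10; n_eff = number of nonzero differences = 10.
Nonzero differences (with sign): +7, -9, +3, -1, +1, +4, -2, -7, -9, +2
Step 2: Count signs: positive = 5, negative = 5.
Step 3: Under H0: P(positive) = 0.5, so the number of positives S ~ Bin(10, 0.5).
Step 4: Two-sided exact p-value = sum of Bin(10,0.5) probabilities at or below the observed probability = 1.000000.
Step 5: alpha = 0.1. fail to reject H0.

n_eff = 10, pos = 5, neg = 5, p = 1.000000, fail to reject H0.


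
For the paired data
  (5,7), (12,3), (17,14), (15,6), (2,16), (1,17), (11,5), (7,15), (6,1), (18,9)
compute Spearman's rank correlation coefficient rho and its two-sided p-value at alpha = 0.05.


Step 1: Rank x and y separately (midranks; no ties here).
rank(x): 5->3, 12->7, 17->9, 15->8, 2->2, 1->1, 11->6, 7->5, 6->4, 18->10
rank(y): 7->5, 3->2, 14->7, 6->4, 16->9, 17->10, 5->3, 15->8, 1->1, 9->6
Step 2: d_i = R_x(i) - R_y(i); compute d_i^2.
  (3-5)^2=4, (7-2)^2=25, (9-7)^2=4, (8-4)^2=16, (2-9)^2=49, (1-10)^2=81, (6-3)^2=9, (5-8)^2=9, (4-1)^2=9, (10-6)^2=16
sum(d^2) = 222.
Step 3: rho = 1 - 6*222 / (10*(10^2 - 1)) = 1 - 1332/990 = -0.345455.
Step 4: Under H0, t = rho * sqrt((n-2)/(1-rho^2)) = -1.0412 ~ t(8).
Step 5: Two-sided p-value from the t-distribution with 8 df = 0.328227.
Step 6: alpha = 0.05. fail to reject H0.

rho = -0.3455, p = 0.328227, fail to reject H0 at alpha = 0.05.


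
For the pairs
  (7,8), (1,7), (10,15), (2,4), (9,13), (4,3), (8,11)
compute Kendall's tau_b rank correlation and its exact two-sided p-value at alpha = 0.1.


Step 1: Enumerate the 21 unordered pairs (i,j) with i<j and classify each by sign(x_j-x_i) * sign(y_j-y_i).
  (1,2):dx=-6,dy=-1->C; (1,3):dx=+3,dy=+7->C; (1,4):dx=-5,dy=-4->C; (1,5):dx=+2,dy=+5->C
  (1,6):dx=-3,dy=-5->C; (1,7):dx=+1,dy=+3->C; (2,3):dx=+9,dy=+8->C; (2,4):dx=+1,dy=-3->D
  (2,5):dx=+8,dy=+6->C; (2,6):dx=+3,dy=-4->D; (2,7):dx=+7,dy=+4->C; (3,4):dx=-8,dy=-11->C
  (3,5):dx=-1,dy=-2->C; (3,6):dx=-6,dy=-12->C; (3,7):dx=-2,dy=-4->C; (4,5):dx=+7,dy=+9->C
  (4,6):dx=+2,dy=-1->D; (4,7):dx=+6,dy=+7->C; (5,6):dx=-5,dy=-10->C; (5,7):dx=-1,dy=-2->C
  (6,7):dx=+4,dy=+8->C
Step 2: C = 18, D = 3, total pairs = 21.
Step 3: tau = (C - D)/(n(n-1)/2) = (18 - 3)/21 = 0.714286.
Step 4: Exact two-sided p-value (enumerate n! = 5040 permutations of y under H0): p = 0.030159.
Step 5: alpha = 0.1. reject H0.

tau_b = 0.7143 (C=18, D=3), p = 0.030159, reject H0.


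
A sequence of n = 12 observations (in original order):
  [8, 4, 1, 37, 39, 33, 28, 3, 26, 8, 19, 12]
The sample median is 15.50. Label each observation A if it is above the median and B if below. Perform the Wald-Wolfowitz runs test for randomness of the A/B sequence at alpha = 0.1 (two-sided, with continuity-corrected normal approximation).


Step 1: Compute median = 15.50; label A = above, B = below.
Labels in order: BBBAAAABABAB  (n_A = 6, n_B = 6)
Step 2: Count runs R = 7.
Step 3: Under H0 (random ordering), E[R] = 2*n_A*n_B/(n_A+n_B) + 1 = 2*6*6/12 + 1 = 7.0000.
        Var[R] = 2*n_A*n_B*(2*n_A*n_B - n_A - n_B) / ((n_A+n_B)^2 * (n_A+n_B-1)) = 4320/1584 = 2.7273.
        SD[R] = 1.6514.
Step 4: R = E[R], so z = 0 with no continuity correction.
Step 5: Two-sided p-value via normal approximation = 2*(1 - Phi(|z|)) = 1.000000.
Step 6: alpha = 0.1. fail to reject H0.

R = 7, z = 0.0000, p = 1.000000, fail to reject H0.


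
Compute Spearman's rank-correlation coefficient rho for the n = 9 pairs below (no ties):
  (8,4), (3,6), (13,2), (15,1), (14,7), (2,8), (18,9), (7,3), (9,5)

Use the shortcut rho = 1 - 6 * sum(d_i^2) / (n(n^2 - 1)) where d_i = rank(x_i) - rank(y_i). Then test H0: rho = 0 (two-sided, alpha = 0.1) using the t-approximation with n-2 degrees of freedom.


Step 1: Rank x and y separately (midranks; no ties here).
rank(x): 8->4, 3->2, 13->6, 15->8, 14->7, 2->1, 18->9, 7->3, 9->5
rank(y): 4->4, 6->6, 2->2, 1->1, 7->7, 8->8, 9->9, 3->3, 5->5
Step 2: d_i = R_x(i) - R_y(i); compute d_i^2.
  (4-4)^2=0, (2-6)^2=16, (6-2)^2=16, (8-1)^2=49, (7-7)^2=0, (1-8)^2=49, (9-9)^2=0, (3-3)^2=0, (5-5)^2=0
sum(d^2) = 130.
Step 3: rho = 1 - 6*130 / (9*(9^2 - 1)) = 1 - 780/720 = -0.083333.
Step 4: Under H0, t = rho * sqrt((n-2)/(1-rho^2)) = -0.2212 ~ t(7).
Step 5: Two-sided p-value from the t-distribution with 7 df = 0.831214.
Step 6: alpha = 0.1. fail to reject H0.

rho = -0.0833, p = 0.831214, fail to reject H0 at alpha = 0.1.


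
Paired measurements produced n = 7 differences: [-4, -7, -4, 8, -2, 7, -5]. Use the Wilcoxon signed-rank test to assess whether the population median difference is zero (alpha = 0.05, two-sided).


Step 1: Drop any zero differences (none here) and take |d_i|.
|d| = [4, 7, 4, 8, 2, 7, 5]
Step 2: Midrank |d_i| (ties get averaged ranks).
ranks: |4|->2.5, |7|->5.5, |4|->2.5, |8|->7, |2|->1, |7|->5.5, |5|->4
Step 3: Attach original signs; sum ranks with positive sign and with negative sign.
W+ = 7 + 5.5 = 12.5
W- = 2.5 + 5.5 + 2.5 + 1 + 4 = 15.5
(Check: W+ + W- = 28 should equal n(n+1)/2 = 28.)
Step 4: Test statistic W = min(W+, W-) = 12.5.
Step 5: Ties in |d|, so use the tie-corrected normal approximation.
        E[W] = n(n+1)/4 = 7*8/4 = 14.
        Tie groups: |d|=4 (t=2), |d|=7 (t=2); sum(t^3 - t) = 12.
        Var[W] = n(n+1)(2n+1)/24 - sum(t^3-t)/48 = 840/24 - 12/48 = 34.75.
        z = (W - E[W]) / sqrt(Var[W]) = (12.5 - 14) / 5.8949 = -0.2545.
        Two-sided p = 2*Phi(z) = 0.799143.
Step 6: alpha = 0.05. fail to reject H0.

W+ = 12.5, W- = 15.5, W = min = 12.5, p = 0.799143, fail to reject H0.


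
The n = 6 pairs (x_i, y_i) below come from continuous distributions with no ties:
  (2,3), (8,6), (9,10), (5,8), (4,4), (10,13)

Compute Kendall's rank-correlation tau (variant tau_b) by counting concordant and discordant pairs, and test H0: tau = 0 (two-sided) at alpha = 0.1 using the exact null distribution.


Step 1: Enumerate the 15 unordered pairs (i,j) with i<j and classify each by sign(x_j-x_i) * sign(y_j-y_i).
  (1,2):dx=+6,dy=+3->C; (1,3):dx=+7,dy=+7->C; (1,4):dx=+3,dy=+5->C; (1,5):dx=+2,dy=+1->C
  (1,6):dx=+8,dy=+10->C; (2,3):dx=+1,dy=+4->C; (2,4):dx=-3,dy=+2->D; (2,5):dx=-4,dy=-2->C
  (2,6):dx=+2,dy=+7->C; (3,4):dx=-4,dy=-2->C; (3,5):dx=-5,dy=-6->C; (3,6):dx=+1,dy=+3->C
  (4,5):dx=-1,dy=-4->C; (4,6):dx=+5,dy=+5->C; (5,6):dx=+6,dy=+9->C
Step 2: C = 14, D = 1, total pairs = 15.
Step 3: tau = (C - D)/(n(n-1)/2) = (14 - 1)/15 = 0.866667.
Step 4: Exact two-sided p-value (enumerate n! = 720 permutations of y under H0): p = 0.016667.
Step 5: alpha = 0.1. reject H0.

tau_b = 0.8667 (C=14, D=1), p = 0.016667, reject H0.


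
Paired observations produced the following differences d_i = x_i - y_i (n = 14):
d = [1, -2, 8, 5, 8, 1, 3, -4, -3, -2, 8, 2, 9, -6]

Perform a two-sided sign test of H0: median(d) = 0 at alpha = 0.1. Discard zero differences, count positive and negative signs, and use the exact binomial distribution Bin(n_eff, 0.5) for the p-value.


Step 1: Discard zero differences. Original n = 14; n_eff = number of nonzero differences = 14.
Nonzero differences (with sign): +1, -2, +8, +5, +8, +1, +3, -4, -3, -2, +8, +2, +9, -6
Step 2: Count signs: positive = 9, negative = 5.
Step 3: Under H0: P(positive) = 0.5, so the number of positives S ~ Bin(14, 0.5).
Step 4: Two-sided exact p-value = sum of Bin(14,0.5) probabilities at or below the observed probability = 0.423950.
Step 5: alpha = 0.1. fail to reject H0.

n_eff = 14, pos = 9, neg = 5, p = 0.423950, fail to reject H0.


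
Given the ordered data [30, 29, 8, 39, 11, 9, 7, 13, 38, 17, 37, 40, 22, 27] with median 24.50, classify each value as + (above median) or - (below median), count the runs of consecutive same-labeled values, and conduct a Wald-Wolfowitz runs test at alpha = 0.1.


Step 1: Compute median = 24.50; label A = above, B = below.
Labels in order: AABABBBBABAABA  (n_A = 7, n_B = 7)
Step 2: Count runs R = 9.
Step 3: Under H0 (random ordering), E[R] = 2*n_A*n_B/(n_A+n_B) + 1 = 2*7*7/14 + 1 = 8.0000.
        Var[R] = 2*n_A*n_B*(2*n_A*n_B - n_A - n_B) / ((n_A+n_B)^2 * (n_A+n_B-1)) = 8232/2548 = 3.2308.
        SD[R] = 1.7974.
Step 4: Continuity-corrected z = (R - 0.5 - E[R]) / SD[R] = (9 - 0.5 - 8.0000) / 1.7974 = 0.2782.
Step 5: Two-sided p-value via normal approximation = 2*(1 - Phi(|z|)) = 0.780879.
Step 6: alpha = 0.1. fail to reject H0.

R = 9, z = 0.2782, p = 0.780879, fail to reject H0.


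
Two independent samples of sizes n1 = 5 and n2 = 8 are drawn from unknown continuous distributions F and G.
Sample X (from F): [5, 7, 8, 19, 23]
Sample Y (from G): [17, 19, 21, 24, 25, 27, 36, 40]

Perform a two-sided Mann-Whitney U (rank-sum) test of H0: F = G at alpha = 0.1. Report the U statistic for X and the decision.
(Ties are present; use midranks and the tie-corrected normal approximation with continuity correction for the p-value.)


Step 1: Combine and sort all 13 observations; assign midranks.
sorted (value, group): (5,X), (7,X), (8,X), (17,Y), (19,X), (19,Y), (21,Y), (23,X), (24,Y), (25,Y), (27,Y), (36,Y), (40,Y)
ranks: 5->1, 7->2, 8->3, 17->4, 19->5.5, 19->5.5, 21->7, 23->8, 24->9, 25->10, 27->11, 36->12, 40->13
Step 2: Rank sum for X: R1 = 1 + 2 + 3 + 5.5 + 8 = 19.5.
Step 3: U_X = R1 - n1(n1+1)/2 = 19.5 - 5*6/2 = 19.5 - 15 = 4.5.
       U_Y = n1*n2 - U_X = 40 - 4.5 = 35.5.
Step 4: Ties are present, so use the tie-corrected normal approximation (with continuity correction) for the p-value.
Step 5: p-value = 0.027892; compare to alpha = 0.1. reject H0.

U_X = 4.5, p = 0.027892, reject H0 at alpha = 0.1.


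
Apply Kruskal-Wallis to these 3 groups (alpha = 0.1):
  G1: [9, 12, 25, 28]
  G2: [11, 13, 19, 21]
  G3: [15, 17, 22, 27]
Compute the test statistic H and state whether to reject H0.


Step 1: Combine all N = 12 observations and assign midranks.
sorted (value, group, rank): (9,G1,1), (11,G2,2), (12,G1,3), (13,G2,4), (15,G3,5), (17,G3,6), (19,G2,7), (21,G2,8), (22,G3,9), (25,G1,10), (27,G3,11), (28,G1,12)
Step 2: Sum ranks within each group.
R_1 = 26 (n_1 = 4)
R_2 = 21 (n_2 = 4)
R_3 = 31 (n_3 = 4)
Step 3: H = 12/(N(N+1)) * sum(R_i^2/n_i) - 3(N+1)
     = 12/(12*13) * (26^2/4 + 21^2/4 + 31^2/4) - 3*13
     = 0.076923 * 519.5 - 39
     = 0.961538.
Step 4: No ties, so H is used without correction.
Step 5: Under H0, H ~ chi^2(2); p-value = 0.618308.
Step 6: alpha = 0.1. fail to reject H0.

H = 0.9615, df = 2, p = 0.618308, fail to reject H0.


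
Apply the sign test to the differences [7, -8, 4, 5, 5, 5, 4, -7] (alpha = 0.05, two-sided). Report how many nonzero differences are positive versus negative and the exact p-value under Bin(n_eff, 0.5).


Step 1: Discard zero differences. Original n = 8; n_eff = number of nonzero differences = 8.
Nonzero differences (with sign): +7, -8, +4, +5, +5, +5, +4, -7
Step 2: Count signs: positive = 6, negative = 2.
Step 3: Under H0: P(positive) = 0.5, so the number of positives S ~ Bin(8, 0.5).
Step 4: Two-sided exact p-value = sum of Bin(8,0.5) probabilities at or below the observed probability = 0.289062.
Step 5: alpha = 0.05. fail to reject H0.

n_eff = 8, pos = 6, neg = 2, p = 0.289062, fail to reject H0.


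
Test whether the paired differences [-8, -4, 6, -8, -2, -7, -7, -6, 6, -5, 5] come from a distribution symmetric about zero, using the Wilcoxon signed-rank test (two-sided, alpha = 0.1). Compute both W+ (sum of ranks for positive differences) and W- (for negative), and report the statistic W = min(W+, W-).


Step 1: Drop any zero differences (none here) and take |d_i|.
|d| = [8, 4, 6, 8, 2, 7, 7, 6, 6, 5, 5]
Step 2: Midrank |d_i| (ties get averaged ranks).
ranks: |8|->10.5, |4|->2, |6|->6, |8|->10.5, |2|->1, |7|->8.5, |7|->8.5, |6|->6, |6|->6, |5|->3.5, |5|->3.5
Step 3: Attach original signs; sum ranks with positive sign and with negative sign.
W+ = 6 + 6 + 3.5 = 15.5
W- = 10.5 + 2 + 10.5 + 1 + 8.5 + 8.5 + 6 + 3.5 = 50.5
(Check: W+ + W- = 66 should equal n(n+1)/2 = 66.)
Step 4: Test statistic W = min(W+, W-) = 15.5.
Step 5: Ties in |d|, so use the tie-corrected normal approximation.
        E[W] = n(n+1)/4 = 11*12/4 = 33.
        Tie groups: |d|=5 (t=2), |d|=6 (t=3), |d|=7 (t=2), |d|=8 (t=2); sum(t^3 - t) = 42.
        Var[W] = n(n+1)(2n+1)/24 - sum(t^3-t)/48 = 3036/24 - 42/48 = 125.625.
        z = (W - E[W]) / sqrt(Var[W]) = (15.5 - 33) / 11.2083 = -1.5613.
        Two-sided p = 2*Phi(z) = 0.118441.
Step 6: alpha = 0.1. fail to reject H0.

W+ = 15.5, W- = 50.5, W = min = 15.5, p = 0.118441, fail to reject H0.


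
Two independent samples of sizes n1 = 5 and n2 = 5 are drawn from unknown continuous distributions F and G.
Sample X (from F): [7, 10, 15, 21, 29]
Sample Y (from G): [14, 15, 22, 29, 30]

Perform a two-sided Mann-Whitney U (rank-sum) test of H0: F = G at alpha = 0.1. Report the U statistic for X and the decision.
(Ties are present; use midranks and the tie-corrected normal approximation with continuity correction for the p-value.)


Step 1: Combine and sort all 10 observations; assign midranks.
sorted (value, group): (7,X), (10,X), (14,Y), (15,X), (15,Y), (21,X), (22,Y), (29,X), (29,Y), (30,Y)
ranks: 7->1, 10->2, 14->3, 15->4.5, 15->4.5, 21->6, 22->7, 29->8.5, 29->8.5, 30->10
Step 2: Rank sum for X: R1 = 1 + 2 + 4.5 + 6 + 8.5 = 22.
Step 3: U_X = R1 - n1(n1+1)/2 = 22 - 5*6/2 = 22 - 15 = 7.
       U_Y = n1*n2 - U_X = 25 - 7 = 18.
Step 4: Ties are present, so use the tie-corrected normal approximation (with continuity correction) for the p-value.
Step 5: p-value = 0.293326; compare to alpha = 0.1. fail to reject H0.

U_X = 7, p = 0.293326, fail to reject H0 at alpha = 0.1.


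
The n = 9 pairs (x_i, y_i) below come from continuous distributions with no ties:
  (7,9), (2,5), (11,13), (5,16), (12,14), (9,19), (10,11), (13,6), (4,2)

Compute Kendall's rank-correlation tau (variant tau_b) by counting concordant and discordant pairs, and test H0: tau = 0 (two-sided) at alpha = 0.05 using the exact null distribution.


Step 1: Enumerate the 36 unordered pairs (i,j) with i<j and classify each by sign(x_j-x_i) * sign(y_j-y_i).
  (1,2):dx=-5,dy=-4->C; (1,3):dx=+4,dy=+4->C; (1,4):dx=-2,dy=+7->D; (1,5):dx=+5,dy=+5->C
  (1,6):dx=+2,dy=+10->C; (1,7):dx=+3,dy=+2->C; (1,8):dx=+6,dy=-3->D; (1,9):dx=-3,dy=-7->C
  (2,3):dx=+9,dy=+8->C; (2,4):dx=+3,dy=+11->C; (2,5):dx=+10,dy=+9->C; (2,6):dx=+7,dy=+14->C
  (2,7):dx=+8,dy=+6->C; (2,8):dx=+11,dy=+1->C; (2,9):dx=+2,dy=-3->D; (3,4):dx=-6,dy=+3->D
  (3,5):dx=+1,dy=+1->C; (3,6):dx=-2,dy=+6->D; (3,7):dx=-1,dy=-2->C; (3,8):dx=+2,dy=-7->D
  (3,9):dx=-7,dy=-11->C; (4,5):dx=+7,dy=-2->D; (4,6):dx=+4,dy=+3->C; (4,7):dx=+5,dy=-5->D
  (4,8):dx=+8,dy=-10->D; (4,9):dx=-1,dy=-14->C; (5,6):dx=-3,dy=+5->D; (5,7):dx=-2,dy=-3->C
  (5,8):dx=+1,dy=-8->D; (5,9):dx=-8,dy=-12->C; (6,7):dx=+1,dy=-8->D; (6,8):dx=+4,dy=-13->D
  (6,9):dx=-5,dy=-17->C; (7,8):dx=+3,dy=-5->D; (7,9):dx=-6,dy=-9->C; (8,9):dx=-9,dy=-4->C
Step 2: C = 22, D = 14, total pairs = 36.
Step 3: tau = (C - D)/(n(n-1)/2) = (22 - 14)/36 = 0.222222.
Step 4: Exact two-sided p-value (enumerate n! = 362880 permutations of y under H0): p = 0.476709.
Step 5: alpha = 0.05. fail to reject H0.

tau_b = 0.2222 (C=22, D=14), p = 0.476709, fail to reject H0.


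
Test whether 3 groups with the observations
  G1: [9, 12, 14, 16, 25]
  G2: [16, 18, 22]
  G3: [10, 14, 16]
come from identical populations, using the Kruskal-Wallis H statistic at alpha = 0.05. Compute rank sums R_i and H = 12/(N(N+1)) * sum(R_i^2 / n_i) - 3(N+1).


Step 1: Combine all N = 11 observations and assign midranks.
sorted (value, group, rank): (9,G1,1), (10,G3,2), (12,G1,3), (14,G1,4.5), (14,G3,4.5), (16,G1,7), (16,G2,7), (16,G3,7), (18,G2,9), (22,G2,10), (25,G1,11)
Step 2: Sum ranks within each group.
R_1 = 26.5 (n_1 = 5)
R_2 = 26 (n_2 = 3)
R_3 = 13.5 (n_3 = 3)
Step 3: H = 12/(N(N+1)) * sum(R_i^2/n_i) - 3(N+1)
     = 12/(11*12) * (26.5^2/5 + 26^2/3 + 13.5^2/3) - 3*12
     = 0.090909 * 426.533 - 36
     = 2.775758.
Step 4: Ties present; correction factor C = 1 - 30/(11^3 - 11) = 0.977273. Corrected H = 2.775758 / 0.977273 = 2.840310.
Step 5: Under H0, H ~ chi^2(2); p-value = 0.241677.
Step 6: alpha = 0.05. fail to reject H0.

H = 2.8403, df = 2, p = 0.241677, fail to reject H0.


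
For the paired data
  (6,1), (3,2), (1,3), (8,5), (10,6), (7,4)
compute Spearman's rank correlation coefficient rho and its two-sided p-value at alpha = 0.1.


Step 1: Rank x and y separately (midranks; no ties here).
rank(x): 6->3, 3->2, 1->1, 8->5, 10->6, 7->4
rank(y): 1->1, 2->2, 3->3, 5->5, 6->6, 4->4
Step 2: d_i = R_x(i) - R_y(i); compute d_i^2.
  (3-1)^2=4, (2-2)^2=0, (1-3)^2=4, (5-5)^2=0, (6-6)^2=0, (4-4)^2=0
sum(d^2) = 8.
Step 3: rho = 1 - 6*8 / (6*(6^2 - 1)) = 1 - 48/210 = 0.771429.
Step 4: Under H0, t = rho * sqrt((n-2)/(1-rho^2)) = 2.4247 ~ t(4).
Step 5: Two-sided p-value from the t-distribution with 4 df = 0.072397.
Step 6: alpha = 0.1. reject H0.

rho = 0.7714, p = 0.072397, reject H0 at alpha = 0.1.


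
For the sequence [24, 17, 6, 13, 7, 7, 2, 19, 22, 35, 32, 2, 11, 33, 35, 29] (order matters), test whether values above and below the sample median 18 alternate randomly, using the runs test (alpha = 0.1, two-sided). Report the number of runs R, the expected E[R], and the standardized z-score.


Step 1: Compute median = 18; label A = above, B = below.
Labels in order: ABBBBBBAAAABBAAA  (n_A = 8, n_B = 8)
Step 2: Count runs R = 5.
Step 3: Under H0 (random ordering), E[R] = 2*n_A*n_B/(n_A+n_B) + 1 = 2*8*8/16 + 1 = 9.0000.
        Var[R] = 2*n_A*n_B*(2*n_A*n_B - n_A - n_B) / ((n_A+n_B)^2 * (n_A+n_B-1)) = 14336/3840 = 3.7333.
        SD[R] = 1.9322.
Step 4: Continuity-corrected z = (R + 0.5 - E[R]) / SD[R] = (5 + 0.5 - 9.0000) / 1.9322 = -1.8114.
Step 5: Two-sided p-value via normal approximation = 2*(1 - Phi(|z|)) = 0.070076.
Step 6: alpha = 0.1. reject H0.

R = 5, z = -1.8114, p = 0.070076, reject H0.


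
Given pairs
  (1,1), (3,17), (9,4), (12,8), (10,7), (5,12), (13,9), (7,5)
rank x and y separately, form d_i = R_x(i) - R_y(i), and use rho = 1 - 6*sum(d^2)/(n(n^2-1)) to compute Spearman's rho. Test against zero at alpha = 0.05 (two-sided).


Step 1: Rank x and y separately (midranks; no ties here).
rank(x): 1->1, 3->2, 9->5, 12->7, 10->6, 5->3, 13->8, 7->4
rank(y): 1->1, 17->8, 4->2, 8->5, 7->4, 12->7, 9->6, 5->3
Step 2: d_i = R_x(i) - R_y(i); compute d_i^2.
  (1-1)^2=0, (2-8)^2=36, (5-2)^2=9, (7-5)^2=4, (6-4)^2=4, (3-7)^2=16, (8-6)^2=4, (4-3)^2=1
sum(d^2) = 74.
Step 3: rho = 1 - 6*74 / (8*(8^2 - 1)) = 1 - 444/504 = 0.119048.
Step 4: Under H0, t = rho * sqrt((n-2)/(1-rho^2)) = 0.2937 ~ t(6).
Step 5: Two-sided p-value from the t-distribution with 6 df = 0.778886.
Step 6: alpha = 0.05. fail to reject H0.

rho = 0.1190, p = 0.778886, fail to reject H0 at alpha = 0.05.


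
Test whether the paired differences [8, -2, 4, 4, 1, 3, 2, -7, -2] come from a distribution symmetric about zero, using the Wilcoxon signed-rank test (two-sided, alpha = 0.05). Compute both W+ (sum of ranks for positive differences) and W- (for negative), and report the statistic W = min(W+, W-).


Step 1: Drop any zero differences (none here) and take |d_i|.
|d| = [8, 2, 4, 4, 1, 3, 2, 7, 2]
Step 2: Midrank |d_i| (ties get averaged ranks).
ranks: |8|->9, |2|->3, |4|->6.5, |4|->6.5, |1|->1, |3|->5, |2|->3, |7|->8, |2|->3
Step 3: Attach original signs; sum ranks with positive sign and with negative sign.
W+ = 9 + 6.5 + 6.5 + 1 + 5 + 3 = 31
W- = 3 + 8 + 3 = 14
(Check: W+ + W- = 45 should equal n(n+1)/2 = 45.)
Step 4: Test statistic W = min(W+, W-) = 14.
Step 5: Ties in |d|, so use the tie-corrected normal approximation.
        E[W] = n(n+1)/4 = 9*10/4 = 22.5.
        Tie groups: |d|=2 (t=3), |d|=4 (t=2); sum(t^3 - t) = 30.
        Var[W] = n(n+1)(2n+1)/24 - sum(t^3-t)/48 = 1710/24 - 30/48 = 70.625.
        z = (W - E[W]) / sqrt(Var[W]) = (14 - 22.5) / 8.4039 = -1.0114.
        Two-sided p = 2*Phi(z) = 0.311806.
Step 6: alpha = 0.05. fail to reject H0.

W+ = 31, W- = 14, W = min = 14, p = 0.311806, fail to reject H0.


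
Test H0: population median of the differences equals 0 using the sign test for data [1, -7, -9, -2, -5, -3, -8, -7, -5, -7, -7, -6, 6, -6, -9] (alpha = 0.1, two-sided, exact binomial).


Step 1: Discard zero differences. Original n = 15; n_eff = number of nonzero differences = 15.
Nonzero differences (with sign): +1, -7, -9, -2, -5, -3, -8, -7, -5, -7, -7, -6, +6, -6, -9
Step 2: Count signs: positive = 2, negative = 13.
Step 3: Under H0: P(positive) = 0.5, so the number of positives S ~ Bin(15, 0.5).
Step 4: Two-sided exact p-value = sum of Bin(15,0.5) probabilities at or below the observed probability = 0.007385.
Step 5: alpha = 0.1. reject H0.

n_eff = 15, pos = 2, neg = 13, p = 0.007385, reject H0.


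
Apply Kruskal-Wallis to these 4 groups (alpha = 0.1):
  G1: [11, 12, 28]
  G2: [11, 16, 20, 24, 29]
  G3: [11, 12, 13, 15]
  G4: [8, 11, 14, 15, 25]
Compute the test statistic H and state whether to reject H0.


Step 1: Combine all N = 17 observations and assign midranks.
sorted (value, group, rank): (8,G4,1), (11,G1,3.5), (11,G2,3.5), (11,G3,3.5), (11,G4,3.5), (12,G1,6.5), (12,G3,6.5), (13,G3,8), (14,G4,9), (15,G3,10.5), (15,G4,10.5), (16,G2,12), (20,G2,13), (24,G2,14), (25,G4,15), (28,G1,16), (29,G2,17)
Step 2: Sum ranks within each group.
R_1 = 26 (n_1 = 3)
R_2 = 59.5 (n_2 = 5)
R_3 = 28.5 (n_3 = 4)
R_4 = 39 (n_4 = 5)
Step 3: H = 12/(N(N+1)) * sum(R_i^2/n_i) - 3(N+1)
     = 12/(17*18) * (26^2/3 + 59.5^2/5 + 28.5^2/4 + 39^2/5) - 3*18
     = 0.039216 * 1440.65 - 54
     = 2.495915.
Step 4: Ties present; correction factor C = 1 - 72/(17^3 - 17) = 0.985294. Corrected H = 2.495915 / 0.985294 = 2.533167.
Step 5: Under H0, H ~ chi^2(3); p-value = 0.469327.
Step 6: alpha = 0.1. fail to reject H0.

H = 2.5332, df = 3, p = 0.469327, fail to reject H0.


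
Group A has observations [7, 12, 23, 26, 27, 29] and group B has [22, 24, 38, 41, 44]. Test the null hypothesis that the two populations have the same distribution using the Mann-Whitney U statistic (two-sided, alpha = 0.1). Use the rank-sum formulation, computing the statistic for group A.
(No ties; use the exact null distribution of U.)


Step 1: Combine and sort all 11 observations; assign midranks.
sorted (value, group): (7,X), (12,X), (22,Y), (23,X), (24,Y), (26,X), (27,X), (29,X), (38,Y), (41,Y), (44,Y)
ranks: 7->1, 12->2, 22->3, 23->4, 24->5, 26->6, 27->7, 29->8, 38->9, 41->10, 44->11
Step 2: Rank sum for X: R1 = 1 + 2 + 4 + 6 + 7 + 8 = 28.
Step 3: U_X = R1 - n1(n1+1)/2 = 28 - 6*7/2 = 28 - 21 = 7.
       U_Y = n1*n2 - U_X = 30 - 7 = 23.
Step 4: No ties, so the exact null distribution of U (based on enumerating the C(11,6) = 462 equally likely rank assignments) gives the two-sided p-value.
Step 5: p-value = 0.177489; compare to alpha = 0.1. fail to reject H0.

U_X = 7, p = 0.177489, fail to reject H0 at alpha = 0.1.


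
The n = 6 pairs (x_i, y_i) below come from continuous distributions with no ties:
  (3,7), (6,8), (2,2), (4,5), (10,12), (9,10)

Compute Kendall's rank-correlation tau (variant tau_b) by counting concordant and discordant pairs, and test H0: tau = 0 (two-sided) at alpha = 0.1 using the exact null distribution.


Step 1: Enumerate the 15 unordered pairs (i,j) with i<j and classify each by sign(x_j-x_i) * sign(y_j-y_i).
  (1,2):dx=+3,dy=+1->C; (1,3):dx=-1,dy=-5->C; (1,4):dx=+1,dy=-2->D; (1,5):dx=+7,dy=+5->C
  (1,6):dx=+6,dy=+3->C; (2,3):dx=-4,dy=-6->C; (2,4):dx=-2,dy=-3->C; (2,5):dx=+4,dy=+4->C
  (2,6):dx=+3,dy=+2->C; (3,4):dx=+2,dy=+3->C; (3,5):dx=+8,dy=+10->C; (3,6):dx=+7,dy=+8->C
  (4,5):dx=+6,dy=+7->C; (4,6):dx=+5,dy=+5->C; (5,6):dx=-1,dy=-2->C
Step 2: C = 14, D = 1, total pairs = 15.
Step 3: tau = (C - D)/(n(n-1)/2) = (14 - 1)/15 = 0.866667.
Step 4: Exact two-sided p-value (enumerate n! = 720 permutations of y under H0): p = 0.016667.
Step 5: alpha = 0.1. reject H0.

tau_b = 0.8667 (C=14, D=1), p = 0.016667, reject H0.


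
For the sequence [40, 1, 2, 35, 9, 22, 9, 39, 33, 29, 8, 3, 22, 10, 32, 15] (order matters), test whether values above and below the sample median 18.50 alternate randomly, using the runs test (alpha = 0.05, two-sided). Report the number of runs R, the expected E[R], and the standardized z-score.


Step 1: Compute median = 18.50; label A = above, B = below.
Labels in order: ABBABABAAABBABAB  (n_A = 8, n_B = 8)
Step 2: Count runs R = 12.
Step 3: Under H0 (random ordering), E[R] = 2*n_A*n_B/(n_A+n_B) + 1 = 2*8*8/16 + 1 = 9.0000.
        Var[R] = 2*n_A*n_B*(2*n_A*n_B - n_A - n_B) / ((n_A+n_B)^2 * (n_A+n_B-1)) = 14336/3840 = 3.7333.
        SD[R] = 1.9322.
Step 4: Continuity-corrected z = (R - 0.5 - E[R]) / SD[R] = (12 - 0.5 - 9.0000) / 1.9322 = 1.2939.
Step 5: Two-sided p-value via normal approximation = 2*(1 - Phi(|z|)) = 0.195709.
Step 6: alpha = 0.05. fail to reject H0.

R = 12, z = 1.2939, p = 0.195709, fail to reject H0.


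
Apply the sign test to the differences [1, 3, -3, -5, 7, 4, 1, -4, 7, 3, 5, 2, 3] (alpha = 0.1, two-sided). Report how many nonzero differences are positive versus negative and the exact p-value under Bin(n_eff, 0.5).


Step 1: Discard zero differences. Original n = 13; n_eff = number of nonzero differences = 13.
Nonzero differences (with sign): +1, +3, -3, -5, +7, +4, +1, -4, +7, +3, +5, +2, +3
Step 2: Count signs: positive = 10, negative = 3.
Step 3: Under H0: P(positive) = 0.5, so the number of positives S ~ Bin(13, 0.5).
Step 4: Two-sided exact p-value = sum of Bin(13,0.5) probabilities at or below the observed probability = 0.092285.
Step 5: alpha = 0.1. reject H0.

n_eff = 13, pos = 10, neg = 3, p = 0.092285, reject H0.


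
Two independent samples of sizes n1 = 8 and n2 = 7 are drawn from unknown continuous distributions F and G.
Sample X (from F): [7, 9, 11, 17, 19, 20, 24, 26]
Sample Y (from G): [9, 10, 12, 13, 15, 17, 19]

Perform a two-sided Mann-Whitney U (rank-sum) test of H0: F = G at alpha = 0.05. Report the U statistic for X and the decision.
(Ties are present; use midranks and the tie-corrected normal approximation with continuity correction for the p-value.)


Step 1: Combine and sort all 15 observations; assign midranks.
sorted (value, group): (7,X), (9,X), (9,Y), (10,Y), (11,X), (12,Y), (13,Y), (15,Y), (17,X), (17,Y), (19,X), (19,Y), (20,X), (24,X), (26,X)
ranks: 7->1, 9->2.5, 9->2.5, 10->4, 11->5, 12->6, 13->7, 15->8, 17->9.5, 17->9.5, 19->11.5, 19->11.5, 20->13, 24->14, 26->15
Step 2: Rank sum for X: R1 = 1 + 2.5 + 5 + 9.5 + 11.5 + 13 + 14 + 15 = 71.5.
Step 3: U_X = R1 - n1(n1+1)/2 = 71.5 - 8*9/2 = 71.5 - 36 = 35.5.
       U_Y = n1*n2 - U_X = 56 - 35.5 = 20.5.
Step 4: Ties are present, so use the tie-corrected normal approximation (with continuity correction) for the p-value.
Step 5: p-value = 0.416636; compare to alpha = 0.05. fail to reject H0.

U_X = 35.5, p = 0.416636, fail to reject H0 at alpha = 0.05.


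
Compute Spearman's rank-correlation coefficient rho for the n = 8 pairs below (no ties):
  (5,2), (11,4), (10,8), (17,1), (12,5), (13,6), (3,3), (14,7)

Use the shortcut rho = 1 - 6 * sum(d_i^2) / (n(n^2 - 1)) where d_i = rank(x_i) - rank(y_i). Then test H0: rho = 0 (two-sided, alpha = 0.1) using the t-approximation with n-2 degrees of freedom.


Step 1: Rank x and y separately (midranks; no ties here).
rank(x): 5->2, 11->4, 10->3, 17->8, 12->5, 13->6, 3->1, 14->7
rank(y): 2->2, 4->4, 8->8, 1->1, 5->5, 6->6, 3->3, 7->7
Step 2: d_i = R_x(i) - R_y(i); compute d_i^2.
  (2-2)^2=0, (4-4)^2=0, (3-8)^2=25, (8-1)^2=49, (5-5)^2=0, (6-6)^2=0, (1-3)^2=4, (7-7)^2=0
sum(d^2) = 78.
Step 3: rho = 1 - 6*78 / (8*(8^2 - 1)) = 1 - 468/504 = 0.071429.
Step 4: Under H0, t = rho * sqrt((n-2)/(1-rho^2)) = 0.1754 ~ t(6).
Step 5: Two-sided p-value from the t-distribution with 6 df = 0.866526.
Step 6: alpha = 0.1. fail to reject H0.

rho = 0.0714, p = 0.866526, fail to reject H0 at alpha = 0.1.


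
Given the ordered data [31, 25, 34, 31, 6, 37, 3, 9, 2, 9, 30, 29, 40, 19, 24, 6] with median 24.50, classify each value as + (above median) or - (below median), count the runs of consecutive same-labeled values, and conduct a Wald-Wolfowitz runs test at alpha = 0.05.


Step 1: Compute median = 24.50; label A = above, B = below.
Labels in order: AAAABABBBBAAABBB  (n_A = 8, n_B = 8)
Step 2: Count runs R = 6.
Step 3: Under H0 (random ordering), E[R] = 2*n_A*n_B/(n_A+n_B) + 1 = 2*8*8/16 + 1 = 9.0000.
        Var[R] = 2*n_A*n_B*(2*n_A*n_B - n_A - n_B) / ((n_A+n_B)^2 * (n_A+n_B-1)) = 14336/3840 = 3.7333.
        SD[R] = 1.9322.
Step 4: Continuity-corrected z = (R + 0.5 - E[R]) / SD[R] = (6 + 0.5 - 9.0000) / 1.9322 = -1.2939.
Step 5: Two-sided p-value via normal approximation = 2*(1 - Phi(|z|)) = 0.195709.
Step 6: alpha = 0.05. fail to reject H0.

R = 6, z = -1.2939, p = 0.195709, fail to reject H0.


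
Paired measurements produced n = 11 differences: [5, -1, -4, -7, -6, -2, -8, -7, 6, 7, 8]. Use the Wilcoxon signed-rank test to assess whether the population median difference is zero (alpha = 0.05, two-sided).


Step 1: Drop any zero differences (none here) and take |d_i|.
|d| = [5, 1, 4, 7, 6, 2, 8, 7, 6, 7, 8]
Step 2: Midrank |d_i| (ties get averaged ranks).
ranks: |5|->4, |1|->1, |4|->3, |7|->8, |6|->5.5, |2|->2, |8|->10.5, |7|->8, |6|->5.5, |7|->8, |8|->10.5
Step 3: Attach original signs; sum ranks with positive sign and with negative sign.
W+ = 4 + 5.5 + 8 + 10.5 = 28
W- = 1 + 3 + 8 + 5.5 + 2 + 10.5 + 8 = 38
(Check: W+ + W- = 66 should equal n(n+1)/2 = 66.)
Step 4: Test statistic W = min(W+, W-) = 28.
Step 5: Ties in |d|, so use the tie-corrected normal approximation.
        E[W] = n(n+1)/4 = 11*12/4 = 33.
        Tie groups: |d|=6 (t=2), |d|=7 (t=3), |d|=8 (t=2); sum(t^3 - t) = 36.
        Var[W] = n(n+1)(2n+1)/24 - sum(t^3-t)/48 = 3036/24 - 36/48 = 125.75.
        z = (W - E[W]) / sqrt(Var[W]) = (28 - 33) / 11.2138 = -0.4459.
        Two-sided p = 2*Phi(z) = 0.655685.
Step 6: alpha = 0.05. fail to reject H0.

W+ = 28, W- = 38, W = min = 28, p = 0.655685, fail to reject H0.


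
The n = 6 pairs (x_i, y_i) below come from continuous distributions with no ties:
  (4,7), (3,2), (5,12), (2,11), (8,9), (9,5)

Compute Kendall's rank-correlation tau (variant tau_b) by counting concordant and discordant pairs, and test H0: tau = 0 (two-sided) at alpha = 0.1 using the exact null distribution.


Step 1: Enumerate the 15 unordered pairs (i,j) with i<j and classify each by sign(x_j-x_i) * sign(y_j-y_i).
  (1,2):dx=-1,dy=-5->C; (1,3):dx=+1,dy=+5->C; (1,4):dx=-2,dy=+4->D; (1,5):dx=+4,dy=+2->C
  (1,6):dx=+5,dy=-2->D; (2,3):dx=+2,dy=+10->C; (2,4):dx=-1,dy=+9->D; (2,5):dx=+5,dy=+7->C
  (2,6):dx=+6,dy=+3->C; (3,4):dx=-3,dy=-1->C; (3,5):dx=+3,dy=-3->D; (3,6):dx=+4,dy=-7->D
  (4,5):dx=+6,dy=-2->D; (4,6):dx=+7,dy=-6->D; (5,6):dx=+1,dy=-4->D
Step 2: C = 7, D = 8, total pairs = 15.
Step 3: tau = (C - D)/(n(n-1)/2) = (7 - 8)/15 = -0.066667.
Step 4: Exact two-sided p-value (enumerate n! = 720 permutations of y under H0): p = 1.000000.
Step 5: alpha = 0.1. fail to reject H0.

tau_b = -0.0667 (C=7, D=8), p = 1.000000, fail to reject H0.


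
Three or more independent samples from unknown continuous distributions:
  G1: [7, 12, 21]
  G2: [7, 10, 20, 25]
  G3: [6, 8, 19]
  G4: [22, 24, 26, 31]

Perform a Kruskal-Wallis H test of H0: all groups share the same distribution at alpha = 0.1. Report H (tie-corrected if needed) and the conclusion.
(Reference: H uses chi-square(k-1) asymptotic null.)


Step 1: Combine all N = 14 observations and assign midranks.
sorted (value, group, rank): (6,G3,1), (7,G1,2.5), (7,G2,2.5), (8,G3,4), (10,G2,5), (12,G1,6), (19,G3,7), (20,G2,8), (21,G1,9), (22,G4,10), (24,G4,11), (25,G2,12), (26,G4,13), (31,G4,14)
Step 2: Sum ranks within each group.
R_1 = 17.5 (n_1 = 3)
R_2 = 27.5 (n_2 = 4)
R_3 = 12 (n_3 = 3)
R_4 = 48 (n_4 = 4)
Step 3: H = 12/(N(N+1)) * sum(R_i^2/n_i) - 3(N+1)
     = 12/(14*15) * (17.5^2/3 + 27.5^2/4 + 12^2/3 + 48^2/4) - 3*15
     = 0.057143 * 915.146 - 45
     = 7.294048.
Step 4: Ties present; correction factor C = 1 - 6/(14^3 - 14) = 0.997802. Corrected H = 7.294048 / 0.997802 = 7.310114.
Step 5: Under H0, H ~ chi^2(3); p-value = 0.062644.
Step 6: alpha = 0.1. reject H0.

H = 7.3101, df = 3, p = 0.062644, reject H0.


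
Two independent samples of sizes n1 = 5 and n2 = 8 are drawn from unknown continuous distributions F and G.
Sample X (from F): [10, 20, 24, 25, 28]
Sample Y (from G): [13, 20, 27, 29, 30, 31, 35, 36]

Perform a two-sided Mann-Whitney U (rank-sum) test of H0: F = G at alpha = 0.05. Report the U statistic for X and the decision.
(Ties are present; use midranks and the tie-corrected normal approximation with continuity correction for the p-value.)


Step 1: Combine and sort all 13 observations; assign midranks.
sorted (value, group): (10,X), (13,Y), (20,X), (20,Y), (24,X), (25,X), (27,Y), (28,X), (29,Y), (30,Y), (31,Y), (35,Y), (36,Y)
ranks: 10->1, 13->2, 20->3.5, 20->3.5, 24->5, 25->6, 27->7, 28->8, 29->9, 30->10, 31->11, 35->12, 36->13
Step 2: Rank sum for X: R1 = 1 + 3.5 + 5 + 6 + 8 = 23.5.
Step 3: U_X = R1 - n1(n1+1)/2 = 23.5 - 5*6/2 = 23.5 - 15 = 8.5.
       U_Y = n1*n2 - U_X = 40 - 8.5 = 31.5.
Step 4: Ties are present, so use the tie-corrected normal approximation (with continuity correction) for the p-value.
Step 5: p-value = 0.106864; compare to alpha = 0.05. fail to reject H0.

U_X = 8.5, p = 0.106864, fail to reject H0 at alpha = 0.05.


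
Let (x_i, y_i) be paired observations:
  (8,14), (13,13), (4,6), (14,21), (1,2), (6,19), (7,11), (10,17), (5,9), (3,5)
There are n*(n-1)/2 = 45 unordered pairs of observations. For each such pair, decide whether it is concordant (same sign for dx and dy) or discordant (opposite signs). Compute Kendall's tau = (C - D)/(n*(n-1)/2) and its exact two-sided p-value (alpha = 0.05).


Step 1: Enumerate the 45 unordered pairs (i,j) with i<j and classify each by sign(x_j-x_i) * sign(y_j-y_i).
  (1,2):dx=+5,dy=-1->D; (1,3):dx=-4,dy=-8->C; (1,4):dx=+6,dy=+7->C; (1,5):dx=-7,dy=-12->C
  (1,6):dx=-2,dy=+5->D; (1,7):dx=-1,dy=-3->C; (1,8):dx=+2,dy=+3->C; (1,9):dx=-3,dy=-5->C
  (1,10):dx=-5,dy=-9->C; (2,3):dx=-9,dy=-7->C; (2,4):dx=+1,dy=+8->C; (2,5):dx=-12,dy=-11->C
  (2,6):dx=-7,dy=+6->D; (2,7):dx=-6,dy=-2->C; (2,8):dx=-3,dy=+4->D; (2,9):dx=-8,dy=-4->C
  (2,10):dx=-10,dy=-8->C; (3,4):dx=+10,dy=+15->C; (3,5):dx=-3,dy=-4->C; (3,6):dx=+2,dy=+13->C
  (3,7):dx=+3,dy=+5->C; (3,8):dx=+6,dy=+11->C; (3,9):dx=+1,dy=+3->C; (3,10):dx=-1,dy=-1->C
  (4,5):dx=-13,dy=-19->C; (4,6):dx=-8,dy=-2->C; (4,7):dx=-7,dy=-10->C; (4,8):dx=-4,dy=-4->C
  (4,9):dx=-9,dy=-12->C; (4,10):dx=-11,dy=-16->C; (5,6):dx=+5,dy=+17->C; (5,7):dx=+6,dy=+9->C
  (5,8):dx=+9,dy=+15->C; (5,9):dx=+4,dy=+7->C; (5,10):dx=+2,dy=+3->C; (6,7):dx=+1,dy=-8->D
  (6,8):dx=+4,dy=-2->D; (6,9):dx=-1,dy=-10->C; (6,10):dx=-3,dy=-14->C; (7,8):dx=+3,dy=+6->C
  (7,9):dx=-2,dy=-2->C; (7,10):dx=-4,dy=-6->C; (8,9):dx=-5,dy=-8->C; (8,10):dx=-7,dy=-12->C
  (9,10):dx=-2,dy=-4->C
Step 2: C = 39, D = 6, total pairs = 45.
Step 3: tau = (C - D)/(n(n-1)/2) = (39 - 6)/45 = 0.733333.
Step 4: Exact two-sided p-value (enumerate n! = 3628800 permutations of y under H0): p = 0.002213.
Step 5: alpha = 0.05. reject H0.

tau_b = 0.7333 (C=39, D=6), p = 0.002213, reject H0.
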